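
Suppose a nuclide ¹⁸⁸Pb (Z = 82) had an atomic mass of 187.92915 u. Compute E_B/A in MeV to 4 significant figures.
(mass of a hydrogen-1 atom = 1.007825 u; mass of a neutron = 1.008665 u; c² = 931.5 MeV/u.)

The nucleus contains 82 protons and 188 − 82 = 106 neutrons.
Σm = 82·m(¹H) + 106·m_n = 82.641650 + 106.918490 = 189.560140 u
Mass defect Δm = 189.560140 − 187.92915 = 1.630990 u
E_B = 1.630990 × 931.5 = 1519.27 MeV
Dividing by A = 188 gives 8.081 MeV per nucleon.

8.081 MeV/nucleon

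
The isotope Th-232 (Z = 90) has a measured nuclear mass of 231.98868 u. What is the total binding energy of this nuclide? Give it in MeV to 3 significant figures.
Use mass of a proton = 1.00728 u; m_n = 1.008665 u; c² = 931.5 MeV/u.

Z = 90, so N = A − Z = 232 − 90 = 142.
Mass of separated nucleons = 90(1.00728) + 142(1.008665) = 90.65520 + 143.230430 = 233.885630 u
Mass defect Δm = 233.885630 − 231.98868 = 1.896950 u
Converting to energy: 1.896950 u × 931.5 MeV/u = 1767.01 MeV

1770 MeV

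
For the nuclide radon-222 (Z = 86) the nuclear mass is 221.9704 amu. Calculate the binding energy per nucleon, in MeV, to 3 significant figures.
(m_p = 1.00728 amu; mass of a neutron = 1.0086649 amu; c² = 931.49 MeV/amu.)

7.70 MeV/nucleon

Σm = 86·m_p + 136·m_n = 86.62608 + 137.1784264 = 223.8045064 amu
The mass defect is 223.8045064 − 221.9704 = 1.8341064 amu.
E_B = 1.8341064 × 931.49 = 1708.45 MeV
Per nucleon: 1708.45 / 222 = 7.696 MeV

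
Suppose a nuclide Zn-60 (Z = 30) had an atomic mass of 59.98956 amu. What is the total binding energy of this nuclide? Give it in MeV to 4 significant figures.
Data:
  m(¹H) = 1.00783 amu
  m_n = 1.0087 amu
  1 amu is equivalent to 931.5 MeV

Total constituent mass: 30 × 1.00783 + 30 × 1.0087 = 60.49590 amu
Mass defect Δm = 60.49590 − 59.98956 = 0.50634 amu
E_B = 0.50634 × 931.5 = 471.656 MeV

471.7 MeV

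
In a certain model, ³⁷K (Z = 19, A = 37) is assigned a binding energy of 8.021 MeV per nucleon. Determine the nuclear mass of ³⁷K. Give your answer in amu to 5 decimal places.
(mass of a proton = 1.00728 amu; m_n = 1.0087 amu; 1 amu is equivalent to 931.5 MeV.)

36.97632 amu

Total binding energy = 37 × 8.021 = 296.777 MeV
Mass defect = 296.777 MeV / (931.5 MeV/amu) = 0.3186012 amu
Constituent mass = 19(1.00728) + 18(1.0087) = 37.29492 amu
Nuclear mass = 37.29492 − 0.3186012 = 36.9763188 amu ≈ 36.97632 amu (to 5 decimal places)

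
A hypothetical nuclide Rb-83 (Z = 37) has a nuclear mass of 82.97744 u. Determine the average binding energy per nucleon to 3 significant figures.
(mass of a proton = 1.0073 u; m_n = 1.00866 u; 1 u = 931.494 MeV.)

Σm = 37·m_p + 46·m_n = 37.2701 + 46.39836 = 83.66846 u
The mass defect is 83.66846 − 82.97744 = 0.69102 u.
Binding energy = Δm·c² = 0.69102 × 931.494 MeV/u = 643.681 MeV
Per nucleon: 643.681 / 83 = 7.755 MeV

7.76 MeV/nucleon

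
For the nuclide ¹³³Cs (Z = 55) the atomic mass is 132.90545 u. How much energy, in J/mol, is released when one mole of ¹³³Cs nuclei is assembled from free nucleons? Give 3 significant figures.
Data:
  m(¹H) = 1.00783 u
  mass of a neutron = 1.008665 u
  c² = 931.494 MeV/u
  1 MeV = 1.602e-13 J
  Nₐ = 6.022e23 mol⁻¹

Total constituent mass: 55 × 1.00783 + 78 × 1.008665 = 134.106520 u
Δm = 134.106520 − 132.90545 = 1.201070 u
Binding energy = Δm·c² = 1.201070 × 931.494 MeV/u = 1118.79 MeV
Per nucleus in joules: 1118.79 MeV × 1.602e-13 J/MeV = 1.7923e-10 J
Per mole: 1.7923e-10 J × 6.022e23 mol⁻¹ = 1.0793e+14 J/mol

1.08e+14 J/mol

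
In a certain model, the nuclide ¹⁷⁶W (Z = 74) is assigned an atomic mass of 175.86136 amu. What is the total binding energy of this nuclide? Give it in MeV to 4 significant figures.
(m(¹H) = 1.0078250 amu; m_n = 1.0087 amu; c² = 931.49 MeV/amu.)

Z = 74, so N = A − Z = 176 − 74 = 102.
Mass of separated nucleons = 74(1.0078250) + 102(1.0087) = 74.5790500 + 102.8874 = 177.4664500 amu
Mass defect Δm = 177.4664500 − 175.86136 = 1.6050900 amu
E_B = 1.6050900 × 931.49 = 1495.13 MeV

1495 MeV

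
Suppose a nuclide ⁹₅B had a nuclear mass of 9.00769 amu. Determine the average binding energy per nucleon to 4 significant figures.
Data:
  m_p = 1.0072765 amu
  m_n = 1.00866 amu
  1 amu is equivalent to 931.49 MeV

Mass of separated nucleons = 5(1.0072765) + 4(1.00866) = 5.0363825 + 4.03464 = 9.0710225 amu
The mass defect is 9.0710225 − 9.00769 = 0.0633325 amu.
Converting to energy: 0.0633325 amu × 931.49 MeV/amu = 58.9936 MeV
Dividing by A = 9 gives 6.555 MeV per nucleon.

6.555 MeV/nucleon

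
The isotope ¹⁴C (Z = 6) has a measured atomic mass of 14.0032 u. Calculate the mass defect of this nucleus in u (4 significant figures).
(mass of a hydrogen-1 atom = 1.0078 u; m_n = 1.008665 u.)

The nucleus contains 6 protons and 14 − 6 = 8 neutrons.
Mass of separated nucleons = 6(1.0078) + 8(1.008665) = 6.0468 + 8.069320 = 14.116120 u
The mass defect is 14.116120 − 14.0032 = 0.112920 u.

0.1129 u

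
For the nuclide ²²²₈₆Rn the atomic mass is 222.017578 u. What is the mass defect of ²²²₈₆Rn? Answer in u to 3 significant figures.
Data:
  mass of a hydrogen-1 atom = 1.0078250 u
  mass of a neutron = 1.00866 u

Mass of separated nucleons = 86(1.0078250) + 136(1.00866) = 86.6729500 + 137.17776 = 223.8507100 u
Δm = 223.8507100 − 222.017578 = 1.8331320 u

1.83 u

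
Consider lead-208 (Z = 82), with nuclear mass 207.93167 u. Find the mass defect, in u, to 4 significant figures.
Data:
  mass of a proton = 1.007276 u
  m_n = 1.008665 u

Total constituent mass: 82 × 1.007276 + 126 × 1.008665 = 209.688422 u
Δm = 209.688422 − 207.93167 = 1.756752 u

1.757 u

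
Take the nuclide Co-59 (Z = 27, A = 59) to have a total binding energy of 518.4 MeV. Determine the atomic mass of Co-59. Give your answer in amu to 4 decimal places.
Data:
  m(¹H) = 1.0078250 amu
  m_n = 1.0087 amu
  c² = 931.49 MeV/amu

Mass defect = 518.4 MeV / (931.49 MeV/amu) = 0.556528 amu
Constituent mass = 27(1.0078250) + 32(1.0087) = 59.4896750 amu
Atomic mass = 59.4896750 − 0.556528 = 58.9331470 amu ≈ 58.9331 amu (to 4 decimal places)

58.9331 amu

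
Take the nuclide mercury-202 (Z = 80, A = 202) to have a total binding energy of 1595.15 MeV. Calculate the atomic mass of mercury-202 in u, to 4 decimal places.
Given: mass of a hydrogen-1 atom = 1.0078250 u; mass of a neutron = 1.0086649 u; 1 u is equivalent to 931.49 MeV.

201.9706 u

Mass defect = 1595.15 MeV / (931.49 MeV/u) = 1.712471 u
Constituent mass = 80(1.0078250) + 122(1.0086649) = 203.6831178 u
Atomic mass = 203.6831178 − 1.712471 = 201.9706468 u ≈ 201.9706 u (to 4 decimal places)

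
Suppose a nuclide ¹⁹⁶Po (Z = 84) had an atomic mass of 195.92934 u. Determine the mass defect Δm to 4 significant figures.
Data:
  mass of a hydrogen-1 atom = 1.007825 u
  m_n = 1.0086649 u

1.698 u

Σm = 84·m(¹H) + 112·m_n = 84.657300 + 112.9704688 = 197.6277688 u
Δm = 197.6277688 − 195.92934 = 1.6984288 u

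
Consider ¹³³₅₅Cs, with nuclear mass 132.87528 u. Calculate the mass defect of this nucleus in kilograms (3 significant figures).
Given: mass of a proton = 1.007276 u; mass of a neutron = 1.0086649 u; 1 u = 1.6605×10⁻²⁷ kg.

1.99e-27 kg

The nucleus contains 55 protons and 133 − 55 = 78 neutrons.
Σm = 55·m_p + 78·m_n = 55.400180 + 78.6758622 = 134.0760422 u
Mass defect Δm = 134.0760422 − 132.87528 = 1.2007622 u
In SI units: 1.2007622 u × 1.6605×10⁻²⁷ kg/u = 1.9939e-27 kg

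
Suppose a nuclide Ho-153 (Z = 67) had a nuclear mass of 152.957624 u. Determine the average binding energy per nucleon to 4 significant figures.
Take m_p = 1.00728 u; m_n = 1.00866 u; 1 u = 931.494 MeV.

7.762 MeV/nucleon

With 67 protons and 86 neutrons (A = 153):
Mass of separated nucleons = 67(1.00728) + 86(1.00866) = 67.48776 + 86.74476 = 154.23252 u
Δm = 154.23252 − 152.957624 = 1.274896 u
Binding energy = Δm·c² = 1.274896 × 931.494 MeV/u = 1187.56 MeV
Dividing by A = 153 gives 7.762 MeV per nucleon.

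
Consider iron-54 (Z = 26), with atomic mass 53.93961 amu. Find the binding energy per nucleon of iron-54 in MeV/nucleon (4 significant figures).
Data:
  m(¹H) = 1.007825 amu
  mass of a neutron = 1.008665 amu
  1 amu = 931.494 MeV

8.736 MeV/nucleon

With 26 protons and 28 neutrons (A = 54):
Total constituent mass: 26 × 1.007825 + 28 × 1.008665 = 54.446070 amu
Δm = 54.446070 − 53.93961 = 0.506460 amu
Binding energy = Δm·c² = 0.506460 × 931.494 MeV/amu = 471.764 MeV
Dividing by A = 54 gives 8.736 MeV per nucleon.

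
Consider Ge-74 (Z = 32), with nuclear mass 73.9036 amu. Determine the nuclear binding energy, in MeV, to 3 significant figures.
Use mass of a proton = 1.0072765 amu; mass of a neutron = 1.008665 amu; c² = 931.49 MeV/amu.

646 MeV

With 32 protons and 42 neutrons (A = 74):
Mass of separated nucleons = 32(1.0072765) + 42(1.008665) = 32.2328480 + 42.363930 = 74.5967780 amu
The mass defect is 74.5967780 − 73.9036 = 0.6931780 amu.
E_B = 0.6931780 × 931.49 = 645.688 MeV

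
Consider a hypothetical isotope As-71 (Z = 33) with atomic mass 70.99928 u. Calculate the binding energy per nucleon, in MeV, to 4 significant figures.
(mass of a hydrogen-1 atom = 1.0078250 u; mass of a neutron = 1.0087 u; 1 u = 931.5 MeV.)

Total constituent mass: 33 × 1.0078250 + 38 × 1.0087 = 71.5888250 u
Mass defect Δm = 71.5888250 − 70.99928 = 0.5895450 u
Converting to energy: 0.5895450 u × 931.5 MeV/u = 549.161 MeV
Dividing by A = 71 gives 7.735 MeV per nucleon.

7.735 MeV/nucleon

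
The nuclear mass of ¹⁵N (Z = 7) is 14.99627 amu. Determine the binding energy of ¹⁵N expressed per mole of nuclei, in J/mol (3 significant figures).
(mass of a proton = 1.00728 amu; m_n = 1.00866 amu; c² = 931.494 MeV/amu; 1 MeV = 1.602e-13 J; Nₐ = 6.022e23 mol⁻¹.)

1.11e+13 J/mol

The nucleus contains 7 protons and 15 − 7 = 8 neutrons.
Mass of separated nucleons = 7(1.00728) + 8(1.00866) = 7.05096 + 8.06928 = 15.12024 amu
Δm = 15.12024 − 14.99627 = 0.12397 amu
Binding energy = Δm·c² = 0.12397 × 931.494 MeV/amu = 115.477 MeV
Per nucleus in joules: 115.477 MeV × 1.602e-13 J/MeV = 1.8499e-11 J
Per mole: 1.8499e-11 J × 6.022e23 mol⁻¹ = 1.1140e+13 J/mol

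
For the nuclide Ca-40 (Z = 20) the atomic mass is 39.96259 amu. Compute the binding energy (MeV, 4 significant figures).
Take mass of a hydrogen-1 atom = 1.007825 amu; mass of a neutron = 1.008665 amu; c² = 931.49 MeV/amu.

342.1 MeV

Z = 20, so N = A − Z = 40 − 20 = 20.
Total constituent mass: 20 × 1.007825 + 20 × 1.008665 = 40.329800 amu
Mass defect Δm = 40.329800 − 39.96259 = 0.367210 amu
E_B = 0.367210 × 931.49 = 342.052 MeV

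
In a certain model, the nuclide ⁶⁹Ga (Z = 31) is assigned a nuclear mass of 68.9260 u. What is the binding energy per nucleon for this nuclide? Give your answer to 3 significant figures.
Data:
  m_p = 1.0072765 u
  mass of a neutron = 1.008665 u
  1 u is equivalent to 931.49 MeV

With 31 protons and 38 neutrons (A = 69):
Total constituent mass: 31 × 1.0072765 + 38 × 1.008665 = 69.5548415 u
Δm = 69.5548415 − 68.9260 = 0.6288415 u
Converting to energy: 0.6288415 u × 931.49 MeV/u = 585.760 MeV
Per nucleon: 585.760 / 69 = 8.489 MeV

8.49 MeV/nucleon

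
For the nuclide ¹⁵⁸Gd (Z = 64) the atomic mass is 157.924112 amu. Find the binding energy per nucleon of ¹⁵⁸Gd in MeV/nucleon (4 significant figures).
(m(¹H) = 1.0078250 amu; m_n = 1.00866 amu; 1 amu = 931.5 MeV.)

8.199 MeV/nucleon

Total constituent mass: 64 × 1.0078250 + 94 × 1.00866 = 159.3148400 amu
Δm = 159.3148400 − 157.924112 = 1.3907280 amu
E_B = 1.3907280 × 931.5 = 1295.46 MeV
BE/A = 1295.46 MeV / 158 = 8.199 MeV/nucleon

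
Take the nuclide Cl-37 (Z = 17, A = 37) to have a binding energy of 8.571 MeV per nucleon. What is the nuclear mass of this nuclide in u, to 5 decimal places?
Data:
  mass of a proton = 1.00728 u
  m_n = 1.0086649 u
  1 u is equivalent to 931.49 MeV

Total binding energy = 37 × 8.571 = 317.127 MeV
Mass defect = 317.127 MeV / (931.49 MeV/u) = 0.3404513 u
Constituent mass = 17(1.00728) + 20(1.0086649) = 37.2970580 u
Nuclear mass = 37.2970580 − 0.3404513 = 36.9566067 u ≈ 36.95661 u (to 5 decimal places)

36.95661 u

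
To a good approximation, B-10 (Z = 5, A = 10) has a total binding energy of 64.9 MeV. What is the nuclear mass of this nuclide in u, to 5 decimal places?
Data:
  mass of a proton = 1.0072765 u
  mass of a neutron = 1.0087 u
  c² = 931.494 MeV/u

10.01021 u

Mass defect = 64.9 MeV / (931.494 MeV/u) = 0.0696730 u
Constituent mass = 5(1.0072765) + 5(1.0087) = 10.0798825 u
Nuclear mass = 10.0798825 − 0.0696730 = 10.0102095 u ≈ 10.01021 u (to 5 decimal places)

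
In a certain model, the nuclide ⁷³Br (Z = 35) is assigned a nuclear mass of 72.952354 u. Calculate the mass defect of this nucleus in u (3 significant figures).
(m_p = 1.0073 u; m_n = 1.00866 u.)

0.632 u

With 35 protons and 38 neutrons (A = 73):
Σm = 35·m_p + 38·m_n = 35.2555 + 38.32908 = 73.58458 u
Mass defect Δm = 73.58458 − 72.952354 = 0.632226 u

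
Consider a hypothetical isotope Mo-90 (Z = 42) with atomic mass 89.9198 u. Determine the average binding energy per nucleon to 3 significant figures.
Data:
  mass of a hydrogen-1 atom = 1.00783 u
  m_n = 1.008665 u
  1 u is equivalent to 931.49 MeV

8.54 MeV/nucleon

The nucleus contains 42 protons and 90 − 42 = 48 neutrons.
Total constituent mass: 42 × 1.00783 + 48 × 1.008665 = 90.744780 u
Mass defect Δm = 90.744780 − 89.9198 = 0.824980 u
Binding energy = Δm·c² = 0.824980 × 931.49 MeV/u = 768.461 MeV
Per nucleon: 768.461 / 90 = 8.538 MeV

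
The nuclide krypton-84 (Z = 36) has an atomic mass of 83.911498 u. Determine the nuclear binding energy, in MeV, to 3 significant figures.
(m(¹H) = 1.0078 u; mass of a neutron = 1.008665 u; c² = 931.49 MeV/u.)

With 36 protons and 48 neutrons (A = 84):
Σm = 36·m(¹H) + 48·m_n = 36.2808 + 48.415920 = 84.696720 u
Δm = 84.696720 − 83.911498 = 0.785222 u
Converting to energy: 0.785222 u × 931.49 MeV/u = 731.426 MeV

731 MeV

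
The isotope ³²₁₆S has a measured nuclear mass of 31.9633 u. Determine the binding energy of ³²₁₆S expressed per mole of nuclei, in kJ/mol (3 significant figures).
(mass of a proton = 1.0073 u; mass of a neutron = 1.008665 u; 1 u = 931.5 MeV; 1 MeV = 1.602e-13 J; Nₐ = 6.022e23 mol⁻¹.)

The nucleus contains 16 protons and 32 − 16 = 16 neutrons.
Mass of separated nucleons = 16(1.0073) + 16(1.008665) = 16.1168 + 16.138640 = 32.255440 u
Mass defect Δm = 32.255440 − 31.9633 = 0.292140 u
E_B = 0.292140 × 931.5 = 272.128 MeV
Per nucleus in joules: 272.128 MeV × 1.602e-13 J/MeV = 4.3595e-11 J
Per mole: 4.3595e-11 J × 6.022e23 mol⁻¹ = 2.6253e+13 J/mol

2.63e+10 kJ/mol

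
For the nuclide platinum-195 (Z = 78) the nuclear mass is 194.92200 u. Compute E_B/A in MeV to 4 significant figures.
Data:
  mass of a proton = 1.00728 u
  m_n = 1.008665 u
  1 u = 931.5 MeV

Z = 78, so N = A − Z = 195 − 78 = 117.
Total constituent mass: 78 × 1.00728 + 117 × 1.008665 = 196.581645 u
The mass defect is 196.581645 − 194.92200 = 1.659645 u.
Binding energy = Δm·c² = 1.659645 × 931.5 MeV/u = 1545.96 MeV
Dividing by A = 195 gives 7.928 MeV per nucleon.

7.928 MeV/nucleon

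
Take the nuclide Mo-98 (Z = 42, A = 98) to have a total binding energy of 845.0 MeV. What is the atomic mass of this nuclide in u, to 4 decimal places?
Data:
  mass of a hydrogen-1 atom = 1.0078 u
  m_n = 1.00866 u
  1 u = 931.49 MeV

97.9054 u

Mass defect = 845.0 MeV / (931.49 MeV/u) = 0.907149 u
Constituent mass = 42(1.0078) + 56(1.00866) = 98.81256 u
Atomic mass = 98.81256 − 0.907149 = 97.905411 u ≈ 97.9054 u (to 4 decimal places)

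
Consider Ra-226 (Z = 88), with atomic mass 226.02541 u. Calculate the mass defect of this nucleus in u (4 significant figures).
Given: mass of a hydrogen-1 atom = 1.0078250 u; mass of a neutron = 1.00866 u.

1.858 u

With 88 protons and 138 neutrons (A = 226):
Mass of separated nucleons = 88(1.0078250) + 138(1.00866) = 88.6886000 + 139.19508 = 227.8836800 u
Mass defect Δm = 227.8836800 − 226.02541 = 1.8582700 u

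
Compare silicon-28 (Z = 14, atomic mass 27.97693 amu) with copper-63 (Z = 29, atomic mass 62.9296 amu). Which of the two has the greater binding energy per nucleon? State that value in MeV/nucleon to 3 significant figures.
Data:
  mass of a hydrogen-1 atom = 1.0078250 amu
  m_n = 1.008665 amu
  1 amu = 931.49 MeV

copper-63; 8.75 MeV/nucleon

silicon-28: Σm = 14(1.0078250) + 14(1.008665) = 28.2308600 amu; Δm = 0.2539300 amu; E_B = 236.53 MeV; E_B/A = 8.448 MeV
copper-63: Σm = 29(1.0078250) + 34(1.008665) = 63.5215350 amu; Δm = 0.5919350 amu; E_B = 551.38 MeV; E_B/A = 8.752 MeV
copper-63 has the higher binding energy per nucleon, so it is the more tightly bound nucleus.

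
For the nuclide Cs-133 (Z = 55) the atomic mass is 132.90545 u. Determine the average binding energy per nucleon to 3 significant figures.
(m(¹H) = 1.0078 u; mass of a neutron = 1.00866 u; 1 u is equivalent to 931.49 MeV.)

8.40 MeV/nucleon

With 55 protons and 78 neutrons (A = 133):
Total constituent mass: 55 × 1.0078 + 78 × 1.00866 = 134.10448 u
Mass defect Δm = 134.10448 − 132.90545 = 1.19903 u
Converting to energy: 1.19903 u × 931.49 MeV/u = 1116.88 MeV
Per nucleon: 1116.88 / 133 = 8.398 MeV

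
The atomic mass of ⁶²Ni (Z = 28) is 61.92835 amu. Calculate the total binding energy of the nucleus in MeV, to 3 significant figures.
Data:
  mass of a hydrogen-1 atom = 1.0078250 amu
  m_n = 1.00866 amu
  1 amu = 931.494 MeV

Mass of separated nucleons = 28(1.0078250) + 34(1.00866) = 28.2191000 + 34.29444 = 62.5135400 amu
Δm = 62.5135400 − 61.92835 = 0.5851900 amu
Binding energy = Δm·c² = 0.5851900 × 931.494 MeV/amu = 545.101 MeV

545 MeV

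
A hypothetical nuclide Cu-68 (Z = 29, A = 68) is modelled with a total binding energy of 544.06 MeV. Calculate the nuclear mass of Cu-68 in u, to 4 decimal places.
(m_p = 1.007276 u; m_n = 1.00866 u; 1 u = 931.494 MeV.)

Mass defect = 544.06 MeV / (931.494 MeV/u) = 0.584072 u
Constituent mass = 29(1.007276) + 39(1.00866) = 68.548744 u
Nuclear mass = 68.548744 − 0.584072 = 67.964672 u ≈ 67.9647 u (to 4 decimal places)

67.9647 u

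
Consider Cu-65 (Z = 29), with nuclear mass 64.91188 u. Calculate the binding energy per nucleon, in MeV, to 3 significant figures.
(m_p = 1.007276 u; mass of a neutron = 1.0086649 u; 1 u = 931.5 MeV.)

Z = 29, so N = A − Z = 65 − 29 = 36.
Mass of separated nucleons = 29(1.007276) + 36(1.0086649) = 29.211004 + 36.3119364 = 65.5229404 u
Mass defect Δm = 65.5229404 − 64.91188 = 0.6110604 u
E_B = 0.6110604 × 931.5 = 569.203 MeV
Dividing by A = 65 gives 8.757 MeV per nucleon.

8.76 MeV/nucleon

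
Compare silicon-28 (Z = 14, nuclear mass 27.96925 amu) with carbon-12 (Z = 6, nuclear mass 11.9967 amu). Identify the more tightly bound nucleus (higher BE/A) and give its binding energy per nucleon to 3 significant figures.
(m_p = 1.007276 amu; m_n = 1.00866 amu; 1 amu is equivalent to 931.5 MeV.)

silicon-28; 8.45 MeV/nucleon

silicon-28: Σm = 14(1.007276) + 14(1.00866) = 28.223104 amu; Δm = 0.253854 amu; E_B = 236.47 MeV; E_B/A = 8.445 MeV
carbon-12: Σm = 6(1.007276) + 6(1.00866) = 12.095616 amu; Δm = 0.098916 amu; E_B = 92.140 MeV; E_B/A = 7.678 MeV
silicon-28 has the higher binding energy per nucleon, so it is the more tightly bound nucleus.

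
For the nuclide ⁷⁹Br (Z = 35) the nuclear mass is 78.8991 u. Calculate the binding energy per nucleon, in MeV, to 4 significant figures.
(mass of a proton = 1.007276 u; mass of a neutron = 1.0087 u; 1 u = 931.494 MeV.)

8.706 MeV/nucleon

Total constituent mass: 35 × 1.007276 + 44 × 1.0087 = 79.637460 u
Mass defect Δm = 79.637460 − 78.8991 = 0.738360 u
E_B = 0.738360 × 931.494 = 687.778 MeV
Per nucleon: 687.778 / 79 = 8.706 MeV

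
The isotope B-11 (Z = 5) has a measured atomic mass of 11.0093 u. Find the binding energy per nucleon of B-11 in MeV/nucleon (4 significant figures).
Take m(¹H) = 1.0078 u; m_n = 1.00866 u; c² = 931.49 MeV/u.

With 5 protons and 6 neutrons (A = 11):
Mass of separated nucleons = 5(1.0078) + 6(1.00866) = 5.0390 + 6.05196 = 11.09096 u
Δm = 11.09096 − 11.0093 = 0.08166 u
Converting to energy: 0.08166 u × 931.49 MeV/u = 76.0655 MeV
BE/A = 76.0655 MeV / 11 = 6.915 MeV/nucleon

6.915 MeV/nucleon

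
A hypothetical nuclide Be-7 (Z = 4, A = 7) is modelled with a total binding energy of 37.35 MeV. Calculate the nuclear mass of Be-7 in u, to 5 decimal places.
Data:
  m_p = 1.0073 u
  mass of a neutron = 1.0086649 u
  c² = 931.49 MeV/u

7.01510 u

Mass defect = 37.35 MeV / (931.49 MeV/u) = 0.0400970 u
Constituent mass = 4(1.0073) + 3(1.0086649) = 7.0551947 u
Nuclear mass = 7.0551947 − 0.0400970 = 7.0150977 u ≈ 7.01510 u (to 5 decimal places)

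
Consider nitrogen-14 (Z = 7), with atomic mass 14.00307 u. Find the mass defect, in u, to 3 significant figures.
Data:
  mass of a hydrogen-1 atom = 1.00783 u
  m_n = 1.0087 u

Mass of separated nucleons = 7(1.00783) + 7(1.0087) = 7.05481 + 7.0609 = 14.11571 u
Δm = 14.11571 − 14.00307 = 0.11264 u

0.113 u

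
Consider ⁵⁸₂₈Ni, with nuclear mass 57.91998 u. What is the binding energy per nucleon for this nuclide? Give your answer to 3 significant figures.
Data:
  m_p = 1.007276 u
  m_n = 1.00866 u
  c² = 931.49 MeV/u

8.73 MeV/nucleon

With 28 protons and 30 neutrons (A = 58):
Mass of separated nucleons = 28(1.007276) + 30(1.00866) = 28.203728 + 30.25980 = 58.463528 u
The mass defect is 58.463528 − 57.91998 = 0.543548 u.
E_B = 0.543548 × 931.49 = 506.310 MeV
Per nucleon: 506.310 / 58 = 8.729 MeV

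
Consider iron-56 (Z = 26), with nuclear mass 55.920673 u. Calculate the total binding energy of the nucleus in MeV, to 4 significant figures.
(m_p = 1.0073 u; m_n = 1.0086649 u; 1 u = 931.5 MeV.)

492.8 MeV

Z = 26, so N = A − Z = 56 − 26 = 30.
Mass of separated nucleons = 26(1.0073) + 30(1.0086649) = 26.1898 + 30.2599470 = 56.4497470 u
Δm = 56.4497470 − 55.920673 = 0.5290740 u
E_B = 0.5290740 × 931.5 = 492.832 MeV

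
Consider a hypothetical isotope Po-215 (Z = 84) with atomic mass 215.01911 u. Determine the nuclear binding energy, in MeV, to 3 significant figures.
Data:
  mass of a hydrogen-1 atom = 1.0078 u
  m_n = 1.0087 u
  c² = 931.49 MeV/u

1650 MeV

Total constituent mass: 84 × 1.0078 + 131 × 1.0087 = 216.7949 u
Δm = 216.7949 − 215.01911 = 1.77579 u
E_B = 1.77579 × 931.49 = 1654.13 MeV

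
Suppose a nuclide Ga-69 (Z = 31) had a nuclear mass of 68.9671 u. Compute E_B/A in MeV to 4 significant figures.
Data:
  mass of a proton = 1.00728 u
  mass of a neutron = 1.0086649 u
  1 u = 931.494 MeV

The nucleus contains 31 protons and 69 − 31 = 38 neutrons.
Σm = 31·m_p + 38·m_n = 31.22568 + 38.3292662 = 69.5549462 u
Mass defect Δm = 69.5549462 − 68.9671 = 0.5878462 u
E_B = 0.5878462 × 931.494 = 547.575 MeV
Per nucleon: 547.575 / 69 = 7.936 MeV

7.936 MeV/nucleon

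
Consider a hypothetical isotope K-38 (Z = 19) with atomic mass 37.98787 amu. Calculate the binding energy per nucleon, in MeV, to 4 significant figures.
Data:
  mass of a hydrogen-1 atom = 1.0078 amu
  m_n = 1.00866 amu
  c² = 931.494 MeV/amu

7.964 MeV/nucleon

Z = 19, so N = A − Z = 38 − 19 = 19.
Mass of separated nucleons = 19(1.0078) + 19(1.00866) = 19.1482 + 19.16454 = 38.31274 amu
The mass defect is 38.31274 − 37.98787 = 0.32487 amu.
Converting to energy: 0.32487 amu × 931.494 MeV/amu = 302.614 MeV
Per nucleon: 302.614 / 38 = 7.964 MeV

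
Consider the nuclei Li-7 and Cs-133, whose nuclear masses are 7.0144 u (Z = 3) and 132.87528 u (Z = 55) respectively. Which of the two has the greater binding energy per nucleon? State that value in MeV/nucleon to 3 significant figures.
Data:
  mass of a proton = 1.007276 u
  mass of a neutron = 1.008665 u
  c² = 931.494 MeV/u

Cs-133; 8.41 MeV/nucleon

Li-7: Σm = 3(1.007276) + 4(1.008665) = 7.056488 u; Δm = 0.042088 u; E_B = 39.205 MeV; E_B/A = 5.601 MeV
Cs-133: Σm = 55(1.007276) + 78(1.008665) = 134.076050 u; Δm = 1.200770 u; E_B = 1118.5 MeV; E_B/A = 8.410 MeV
Cs-133 has the higher binding energy per nucleon, so it is the more tightly bound nucleus.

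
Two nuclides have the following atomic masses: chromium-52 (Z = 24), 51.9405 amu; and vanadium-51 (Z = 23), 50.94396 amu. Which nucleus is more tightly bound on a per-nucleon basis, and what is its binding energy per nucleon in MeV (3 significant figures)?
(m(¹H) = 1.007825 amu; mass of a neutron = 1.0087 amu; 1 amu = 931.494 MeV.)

chromium-52; 8.79 MeV/nucleon

chromium-52: Σm = 24(1.007825) + 28(1.0087) = 52.431400 amu; Δm = 0.490900 amu; E_B = 457.27 MeV; E_B/A = 8.794 MeV
vanadium-51: Σm = 23(1.007825) + 28(1.0087) = 51.423575 amu; Δm = 0.479615 amu; E_B = 446.76 MeV; E_B/A = 8.760 MeV
chromium-52 has the higher binding energy per nucleon, so it is the more tightly bound nucleus.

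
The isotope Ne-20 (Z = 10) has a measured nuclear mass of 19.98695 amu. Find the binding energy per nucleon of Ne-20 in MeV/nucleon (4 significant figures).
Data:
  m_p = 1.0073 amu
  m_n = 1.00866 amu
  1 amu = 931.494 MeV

Z = 10, so N = A − Z = 20 − 10 = 10.
Σm = 10·m_p + 10·m_n = 10.0730 + 10.08660 = 20.15960 amu
The mass defect is 20.15960 − 19.98695 = 0.17265 amu.
E_B = 0.17265 × 931.494 = 160.822 MeV
Dividing by A = 20 gives 8.041 MeV per nucleon.

8.041 MeV/nucleon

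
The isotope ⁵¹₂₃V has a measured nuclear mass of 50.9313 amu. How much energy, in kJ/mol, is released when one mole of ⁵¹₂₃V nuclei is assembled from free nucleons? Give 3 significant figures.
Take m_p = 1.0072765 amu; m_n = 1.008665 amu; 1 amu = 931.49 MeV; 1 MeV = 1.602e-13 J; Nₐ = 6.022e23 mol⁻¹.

4.30e+10 kJ/mol

Σm = 23·m_p + 28·m_n = 23.1673595 + 28.242620 = 51.4099795 amu
The mass defect is 51.4099795 − 50.9313 = 0.4786795 amu.
Binding energy = Δm·c² = 0.4786795 × 931.49 MeV/amu = 445.885 MeV
Per nucleus in joules: 445.885 MeV × 1.602e-13 J/MeV = 7.1431e-11 J
Per mole: 7.1431e-11 J × 6.022e23 mol⁻¹ = 4.3016e+13 J/mol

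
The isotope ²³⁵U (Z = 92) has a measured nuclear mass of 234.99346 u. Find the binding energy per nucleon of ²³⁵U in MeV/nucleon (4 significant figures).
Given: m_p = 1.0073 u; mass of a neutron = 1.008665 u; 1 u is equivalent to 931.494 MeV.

Total constituent mass: 92 × 1.0073 + 143 × 1.008665 = 236.910695 u
Δm = 236.910695 − 234.99346 = 1.917235 u
Converting to energy: 1.917235 u × 931.494 MeV/u = 1785.89 MeV
BE/A = 1785.89 MeV / 235 = 7.600 MeV/nucleon

7.600 MeV/nucleon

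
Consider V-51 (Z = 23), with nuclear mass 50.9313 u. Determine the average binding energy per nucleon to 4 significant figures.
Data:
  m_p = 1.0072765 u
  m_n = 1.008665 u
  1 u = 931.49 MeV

8.743 MeV/nucleon

The nucleus contains 23 protons and 51 − 23 = 28 neutrons.
Mass of separated nucleons = 23(1.0072765) + 28(1.008665) = 23.1673595 + 28.242620 = 51.4099795 u
Mass defect Δm = 51.4099795 − 50.9313 = 0.4786795 u
Binding energy = Δm·c² = 0.4786795 × 931.49 MeV/u = 445.885 MeV
Dividing by A = 51 gives 8.743 MeV per nucleon.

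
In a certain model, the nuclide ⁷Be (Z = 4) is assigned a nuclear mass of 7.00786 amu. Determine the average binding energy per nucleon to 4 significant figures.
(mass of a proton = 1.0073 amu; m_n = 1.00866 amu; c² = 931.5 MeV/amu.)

6.297 MeV/nucleon

Mass of separated nucleons = 4(1.0073) + 3(1.00866) = 4.0292 + 3.02598 = 7.05518 amu
The mass defect is 7.05518 − 7.00786 = 0.04732 amu.
Converting to energy: 0.04732 amu × 931.5 MeV/amu = 44.0786 MeV
Dividing by A = 7 gives 6.297 MeV per nucleon.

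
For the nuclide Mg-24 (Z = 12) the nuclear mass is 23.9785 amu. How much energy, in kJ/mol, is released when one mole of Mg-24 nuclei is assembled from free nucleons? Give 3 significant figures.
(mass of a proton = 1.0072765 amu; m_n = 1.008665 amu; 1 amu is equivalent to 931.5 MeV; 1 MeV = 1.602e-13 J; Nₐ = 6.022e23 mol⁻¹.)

1.91e+10 kJ/mol

Σm = 12·m_p + 12·m_n = 12.0873180 + 12.103980 = 24.1912980 amu
The mass defect is 24.1912980 − 23.9785 = 0.2127980 amu.
E_B = 0.2127980 × 931.5 = 198.221 MeV
Per nucleus in joules: 198.221 MeV × 1.602e-13 J/MeV = 3.1755e-11 J
Per mole: 3.1755e-11 J × 6.022e23 mol⁻¹ = 1.9123e+13 J/mol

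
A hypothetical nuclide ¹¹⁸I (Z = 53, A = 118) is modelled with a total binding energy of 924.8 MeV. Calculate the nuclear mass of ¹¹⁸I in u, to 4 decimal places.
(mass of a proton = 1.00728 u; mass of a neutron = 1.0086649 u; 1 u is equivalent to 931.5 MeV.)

Mass defect = 924.8 MeV / (931.5 MeV/u) = 0.992807 u
Constituent mass = 53(1.00728) + 65(1.0086649) = 118.9490585 u
Nuclear mass = 118.9490585 − 0.992807 = 117.9562515 u ≈ 117.9563 u (to 4 decimal places)

117.9563 u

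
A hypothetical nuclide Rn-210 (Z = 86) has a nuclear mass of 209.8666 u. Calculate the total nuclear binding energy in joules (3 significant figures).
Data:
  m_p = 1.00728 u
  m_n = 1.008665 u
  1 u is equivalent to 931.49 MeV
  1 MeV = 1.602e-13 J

Total constituent mass: 86 × 1.00728 + 124 × 1.008665 = 211.700540 u
Δm = 211.700540 − 209.8666 = 1.833940 u
Binding energy = Δm·c² = 1.833940 × 931.49 MeV/u = 1708.30 MeV
In joules: 1708.30 MeV × 1.602e-13 J/MeV = 2.7367e-10 J

2.74e-10 J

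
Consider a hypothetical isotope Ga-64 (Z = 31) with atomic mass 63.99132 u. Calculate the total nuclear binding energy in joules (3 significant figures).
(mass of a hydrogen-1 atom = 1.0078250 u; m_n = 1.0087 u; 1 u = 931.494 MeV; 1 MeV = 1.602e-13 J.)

Z = 31, so N = A − Z = 64 − 31 = 33.
Σm = 31·m(¹H) + 33·m_n = 31.2425750 + 33.2871 = 64.5296750 u
Δm = 64.5296750 − 63.99132 = 0.5383550 u
Converting to energy: 0.5383550 u × 931.494 MeV/u = 501.474 MeV
In joules: 501.474 MeV × 1.602e-13 J/MeV = 8.0336e-11 J

8.03e-11 J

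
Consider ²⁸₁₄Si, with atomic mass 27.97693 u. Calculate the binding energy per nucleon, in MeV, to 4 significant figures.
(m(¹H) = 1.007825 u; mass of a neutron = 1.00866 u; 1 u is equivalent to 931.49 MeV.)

8.445 MeV/nucleon

The nucleus contains 14 protons and 28 − 14 = 14 neutrons.
Mass of separated nucleons = 14(1.007825) + 14(1.00866) = 14.109550 + 14.12124 = 28.230790 u
The mass defect is 28.230790 − 27.97693 = 0.253860 u.
Binding energy = Δm·c² = 0.253860 × 931.49 MeV/u = 236.468 MeV
Dividing by A = 28 gives 8.445 MeV per nucleon.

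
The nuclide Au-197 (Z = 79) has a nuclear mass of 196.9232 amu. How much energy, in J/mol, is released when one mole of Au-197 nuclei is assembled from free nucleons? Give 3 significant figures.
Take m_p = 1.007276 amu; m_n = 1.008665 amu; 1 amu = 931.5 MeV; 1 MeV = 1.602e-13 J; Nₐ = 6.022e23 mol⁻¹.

1.50e+14 J/mol

The nucleus contains 79 protons and 197 − 79 = 118 neutrons.
Σm = 79·m_p + 118·m_n = 79.574804 + 119.022470 = 198.597274 amu
The mass defect is 198.597274 − 196.9232 = 1.674074 amu.
Binding energy = Δm·c² = 1.674074 × 931.5 MeV/amu = 1559.40 MeV
Per nucleus in joules: 1559.40 MeV × 1.602e-13 J/MeV = 2.4982e-10 J
Per mole: 2.4982e-10 J × 6.022e23 mol⁻¹ = 1.5044e+14 J/mol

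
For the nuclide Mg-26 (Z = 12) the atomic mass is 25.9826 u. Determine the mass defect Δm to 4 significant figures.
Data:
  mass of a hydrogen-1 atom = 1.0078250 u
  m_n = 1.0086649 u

0.2326 u

With 12 protons and 14 neutrons (A = 26):
Mass of separated nucleons = 12(1.0078250) + 14(1.0086649) = 12.0939000 + 14.1213086 = 26.2152086 u
The mass defect is 26.2152086 − 25.9826 = 0.2326086 u.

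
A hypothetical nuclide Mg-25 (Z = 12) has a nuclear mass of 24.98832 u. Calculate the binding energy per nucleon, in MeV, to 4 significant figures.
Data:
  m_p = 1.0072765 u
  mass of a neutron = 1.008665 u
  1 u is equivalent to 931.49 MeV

7.886 MeV/nucleon

Z = 12, so N = A − Z = 25 − 12 = 13.
Σm = 12·m_p + 13·m_n = 12.0873180 + 13.112645 = 25.1999630 u
The mass defect is 25.1999630 − 24.98832 = 0.2116430 u.
Binding energy = Δm·c² = 0.2116430 × 931.49 MeV/u = 197.143 MeV
Dividing by A = 25 gives 7.886 MeV per nucleon.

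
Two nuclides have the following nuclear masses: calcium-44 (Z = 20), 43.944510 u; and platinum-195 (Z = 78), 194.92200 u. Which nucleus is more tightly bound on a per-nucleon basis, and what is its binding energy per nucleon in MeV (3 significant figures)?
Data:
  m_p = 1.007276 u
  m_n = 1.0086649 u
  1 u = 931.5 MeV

calcium-44; 8.66 MeV/nucleon

calcium-44: Σm = 20(1.007276) + 24(1.0086649) = 44.3534776 u; Δm = 0.4089676 u; E_B = 380.95 MeV; E_B/A = 8.658 MeV
platinum-195: Σm = 78(1.007276) + 117(1.0086649) = 196.5813213 u; Δm = 1.6593213 u; E_B = 1545.66 MeV; E_B/A = 7.926 MeV
calcium-44 has the higher binding energy per nucleon, so it is the more tightly bound nucleus.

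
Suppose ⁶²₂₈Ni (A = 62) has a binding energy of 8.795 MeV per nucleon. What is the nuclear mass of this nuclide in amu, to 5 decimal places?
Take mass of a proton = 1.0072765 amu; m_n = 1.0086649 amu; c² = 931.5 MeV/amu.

Total binding energy = 62 × 8.795 = 545.290 MeV
Mass defect = 545.290 MeV / (931.5 MeV/amu) = 0.5853892 amu
Constituent mass = 28(1.0072765) + 34(1.0086649) = 62.4983486 amu
Nuclear mass = 62.4983486 − 0.5853892 = 61.9129594 amu ≈ 61.91296 amu (to 5 decimal places)

61.91296 amu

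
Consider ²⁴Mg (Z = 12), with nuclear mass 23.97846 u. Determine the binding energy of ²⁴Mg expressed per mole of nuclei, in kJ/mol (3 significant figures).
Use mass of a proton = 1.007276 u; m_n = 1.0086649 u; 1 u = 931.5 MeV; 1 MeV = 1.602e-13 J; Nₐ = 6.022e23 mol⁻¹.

Z = 12, so N = A − Z = 24 − 12 = 12.
Total constituent mass: 12 × 1.007276 + 12 × 1.0086649 = 24.1912908 u
Δm = 24.1912908 − 23.97846 = 0.2128308 u
Converting to energy: 0.2128308 u × 931.5 MeV/u = 198.252 MeV
Per nucleus in joules: 198.252 MeV × 1.602e-13 J/MeV = 3.1760e-11 J
Per mole: 3.1760e-11 J × 6.022e23 mol⁻¹ = 1.9126e+13 J/mol

1.91e+10 kJ/mol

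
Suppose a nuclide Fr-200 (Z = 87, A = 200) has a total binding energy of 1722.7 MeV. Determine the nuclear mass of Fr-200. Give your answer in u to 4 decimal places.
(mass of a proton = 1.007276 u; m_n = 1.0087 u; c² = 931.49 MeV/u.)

199.7667 u

Mass defect = 1722.7 MeV / (931.49 MeV/u) = 1.849403 u
Constituent mass = 87(1.007276) + 113(1.0087) = 201.616112 u
Nuclear mass = 201.616112 − 1.849403 = 199.766709 u ≈ 199.7667 u (to 4 decimal places)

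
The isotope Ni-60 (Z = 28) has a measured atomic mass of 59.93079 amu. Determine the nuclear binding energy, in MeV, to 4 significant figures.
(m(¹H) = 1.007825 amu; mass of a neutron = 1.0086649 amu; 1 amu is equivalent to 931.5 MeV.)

526.8 MeV

Σm = 28·m(¹H) + 32·m_n = 28.219100 + 32.2772768 = 60.4963768 amu
Mass defect Δm = 60.4963768 − 59.93079 = 0.5655868 amu
E_B = 0.5655868 × 931.5 = 526.844 MeV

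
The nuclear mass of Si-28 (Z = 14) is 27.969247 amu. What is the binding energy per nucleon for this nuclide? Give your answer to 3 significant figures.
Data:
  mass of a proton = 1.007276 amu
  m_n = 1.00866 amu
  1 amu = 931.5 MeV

With 14 protons and 14 neutrons (A = 28):
Mass of separated nucleons = 14(1.007276) + 14(1.00866) = 14.101864 + 14.12124 = 28.223104 amu
The mass defect is 28.223104 − 27.969247 = 0.253857 amu.
Binding energy = Δm·c² = 0.253857 × 931.5 MeV/amu = 236.468 MeV
BE/A = 236.468 MeV / 28 = 8.445 MeV/nucleon

8.45 MeV/nucleon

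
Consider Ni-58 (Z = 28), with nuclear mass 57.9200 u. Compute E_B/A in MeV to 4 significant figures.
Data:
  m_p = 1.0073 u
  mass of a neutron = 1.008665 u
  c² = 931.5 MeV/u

With 28 protons and 30 neutrons (A = 58):
Mass of separated nucleons = 28(1.0073) + 30(1.008665) = 28.2044 + 30.259950 = 58.464350 u
Mass defect Δm = 58.464350 − 57.9200 = 0.544350 u
Converting to energy: 0.544350 u × 931.5 MeV/u = 507.062 MeV
BE/A = 507.062 MeV / 58 = 8.742 MeV/nucleon

8.742 MeV/nucleon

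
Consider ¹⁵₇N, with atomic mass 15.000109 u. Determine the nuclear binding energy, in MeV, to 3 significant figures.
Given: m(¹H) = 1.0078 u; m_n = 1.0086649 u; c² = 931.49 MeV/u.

115 MeV

With 7 protons and 8 neutrons (A = 15):
Total constituent mass: 7 × 1.0078 + 8 × 1.0086649 = 15.1239192 u
Δm = 15.1239192 − 15.000109 = 0.1238102 u
Binding energy = Δm·c² = 0.1238102 × 931.49 MeV/u = 115.328 MeV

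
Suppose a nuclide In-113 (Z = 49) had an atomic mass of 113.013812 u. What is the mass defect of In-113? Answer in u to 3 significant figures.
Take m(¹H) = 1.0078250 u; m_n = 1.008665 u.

0.924 u

With 49 protons and 64 neutrons (A = 113):
Mass of separated nucleons = 49(1.0078250) + 64(1.008665) = 49.3834250 + 64.554560 = 113.9379850 u
Mass defect Δm = 113.9379850 − 113.013812 = 0.9241730 u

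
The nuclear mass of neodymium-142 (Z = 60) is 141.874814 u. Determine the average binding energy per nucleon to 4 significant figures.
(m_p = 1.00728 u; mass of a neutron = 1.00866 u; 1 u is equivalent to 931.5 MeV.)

Σm = 60·m_p + 82·m_n = 60.43680 + 82.71012 = 143.14692 u
Mass defect Δm = 143.14692 − 141.874814 = 1.272106 u
Binding energy = Δm·c² = 1.272106 × 931.5 MeV/u = 1184.97 MeV
Dividing by A = 142 gives 8.345 MeV per nucleon.

8.345 MeV/nucleon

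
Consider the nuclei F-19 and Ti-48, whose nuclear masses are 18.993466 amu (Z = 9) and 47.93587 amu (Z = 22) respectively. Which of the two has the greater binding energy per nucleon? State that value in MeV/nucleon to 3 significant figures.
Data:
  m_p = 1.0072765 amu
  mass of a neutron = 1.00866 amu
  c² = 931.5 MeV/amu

Ti-48; 8.72 MeV/nucleon

F-19: Σm = 9(1.0072765) + 10(1.00866) = 19.1520885 amu; Δm = 0.1586225 amu; E_B = 147.76 MeV; E_B/A = 7.777 MeV
Ti-48: Σm = 22(1.0072765) + 26(1.00866) = 48.3852430 amu; Δm = 0.4493730 amu; E_B = 418.59 MeV; E_B/A = 8.721 MeV
Ti-48 has the higher binding energy per nucleon, so it is the more tightly bound nucleus.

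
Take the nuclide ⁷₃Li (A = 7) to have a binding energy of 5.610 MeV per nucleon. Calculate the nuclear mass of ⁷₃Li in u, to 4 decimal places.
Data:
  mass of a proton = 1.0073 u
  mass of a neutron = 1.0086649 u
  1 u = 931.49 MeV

Total binding energy = 7 × 5.610 = 39.270 MeV
Mass defect = 39.270 MeV / (931.49 MeV/u) = 0.042158 u
Constituent mass = 3(1.0073) + 4(1.0086649) = 7.0565596 u
Nuclear mass = 7.0565596 − 0.042158 = 7.0144016 u ≈ 7.0144 u (to 4 decimal places)

7.0144 u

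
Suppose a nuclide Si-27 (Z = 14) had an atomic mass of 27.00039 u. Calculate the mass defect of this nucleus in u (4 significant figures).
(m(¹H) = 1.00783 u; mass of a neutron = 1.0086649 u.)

With 14 protons and 13 neutrons (A = 27):
Mass of separated nucleons = 14(1.00783) + 13(1.0086649) = 14.10962 + 13.1126437 = 27.2222637 u
The mass defect is 27.2222637 − 27.00039 = 0.2218737 u.

0.2219 u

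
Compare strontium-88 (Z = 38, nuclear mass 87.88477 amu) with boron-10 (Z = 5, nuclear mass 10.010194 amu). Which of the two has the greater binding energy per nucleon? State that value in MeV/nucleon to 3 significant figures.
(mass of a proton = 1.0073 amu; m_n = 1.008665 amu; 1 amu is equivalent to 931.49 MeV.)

strontium-88; 8.74 MeV/nucleon

strontium-88: Σm = 38(1.0073) + 50(1.008665) = 88.710650 amu; Δm = 0.825880 amu; E_B = 769.30 MeV; E_B/A = 8.742 MeV
boron-10: Σm = 5(1.0073) + 5(1.008665) = 10.079825 amu; Δm = 0.069631 amu; E_B = 64.861 MeV; E_B/A = 6.486 MeV
strontium-88 has the higher binding energy per nucleon, so it is the more tightly bound nucleus.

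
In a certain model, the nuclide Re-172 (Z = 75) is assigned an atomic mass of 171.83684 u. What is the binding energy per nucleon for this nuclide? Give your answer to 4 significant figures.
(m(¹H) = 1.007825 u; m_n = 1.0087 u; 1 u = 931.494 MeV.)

8.632 MeV/nucleon

The nucleus contains 75 protons and 172 − 75 = 97 neutrons.
Σm = 75·m(¹H) + 97·m_n = 75.586875 + 97.8439 = 173.430775 u
Δm = 173.430775 − 171.83684 = 1.593935 u
Converting to energy: 1.593935 u × 931.494 MeV/u = 1484.74 MeV
Per nucleon: 1484.74 / 172 = 8.632 MeV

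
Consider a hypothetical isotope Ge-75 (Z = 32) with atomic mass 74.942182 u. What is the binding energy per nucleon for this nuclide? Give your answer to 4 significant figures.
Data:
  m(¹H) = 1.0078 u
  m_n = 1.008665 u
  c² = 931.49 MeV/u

8.446 MeV/nucleon

Total constituent mass: 32 × 1.0078 + 43 × 1.008665 = 75.622195 u
The mass defect is 75.622195 − 74.942182 = 0.680013 u.
Converting to energy: 0.680013 u × 931.49 MeV/u = 633.425 MeV
Dividing by A = 75 gives 8.446 MeV per nucleon.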